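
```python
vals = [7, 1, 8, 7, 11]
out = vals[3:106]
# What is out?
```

vals has length 5. The slice vals[3:106] selects indices [3, 4] (3->7, 4->11), giving [7, 11].

[7, 11]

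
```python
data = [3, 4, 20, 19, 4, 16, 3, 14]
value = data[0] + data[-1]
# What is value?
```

data has length 8. data[0] = 3.
data has length 8. Negative index -1 maps to positive index 8 + (-1) = 7. data[7] = 14.
Sum: 3 + 14 = 17.

17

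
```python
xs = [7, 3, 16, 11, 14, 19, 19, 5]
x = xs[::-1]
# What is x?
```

xs has length 8. The slice xs[::-1] selects indices [7, 6, 5, 4, 3, 2, 1, 0] (7->5, 6->19, 5->19, 4->14, 3->11, 2->16, 1->3, 0->7), giving [5, 19, 19, 14, 11, 16, 3, 7].

[5, 19, 19, 14, 11, 16, 3, 7]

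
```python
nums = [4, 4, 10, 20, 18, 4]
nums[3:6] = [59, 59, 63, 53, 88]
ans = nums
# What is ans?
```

nums starts as [4, 4, 10, 20, 18, 4] (length 6). The slice nums[3:6] covers indices [3, 4, 5] with values [20, 18, 4]. Replacing that slice with [59, 59, 63, 53, 88] (different length) produces [4, 4, 10, 59, 59, 63, 53, 88].

[4, 4, 10, 59, 59, 63, 53, 88]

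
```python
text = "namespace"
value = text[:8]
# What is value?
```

text has length 9. The slice text[:8] selects indices [0, 1, 2, 3, 4, 5, 6, 7] (0->'n', 1->'a', 2->'m', 3->'e', 4->'s', 5->'p', 6->'a', 7->'c'), giving 'namespac'.

'namespac'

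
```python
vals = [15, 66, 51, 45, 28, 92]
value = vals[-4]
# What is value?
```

vals has length 6. Negative index -4 maps to positive index 6 + (-4) = 2. vals[2] = 51.

51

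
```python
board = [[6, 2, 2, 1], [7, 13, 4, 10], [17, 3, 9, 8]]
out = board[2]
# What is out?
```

board has 3 rows. Row 2 is [17, 3, 9, 8].

[17, 3, 9, 8]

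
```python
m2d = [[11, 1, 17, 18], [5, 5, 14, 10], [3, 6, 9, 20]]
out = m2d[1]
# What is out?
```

m2d has 3 rows. Row 1 is [5, 5, 14, 10].

[5, 5, 14, 10]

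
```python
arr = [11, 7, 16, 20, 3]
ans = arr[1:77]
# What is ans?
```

arr has length 5. The slice arr[1:77] selects indices [1, 2, 3, 4] (1->7, 2->16, 3->20, 4->3), giving [7, 16, 20, 3].

[7, 16, 20, 3]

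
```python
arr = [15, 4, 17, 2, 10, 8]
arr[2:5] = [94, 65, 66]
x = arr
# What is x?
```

arr starts as [15, 4, 17, 2, 10, 8] (length 6). The slice arr[2:5] covers indices [2, 3, 4] with values [17, 2, 10]. Replacing that slice with [94, 65, 66] (same length) produces [15, 4, 94, 65, 66, 8].

[15, 4, 94, 65, 66, 8]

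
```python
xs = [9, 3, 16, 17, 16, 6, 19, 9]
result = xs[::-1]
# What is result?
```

xs has length 8. The slice xs[::-1] selects indices [7, 6, 5, 4, 3, 2, 1, 0] (7->9, 6->19, 5->6, 4->16, 3->17, 2->16, 1->3, 0->9), giving [9, 19, 6, 16, 17, 16, 3, 9].

[9, 19, 6, 16, 17, 16, 3, 9]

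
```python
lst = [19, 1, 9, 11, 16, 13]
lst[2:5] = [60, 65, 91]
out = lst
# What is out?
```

lst starts as [19, 1, 9, 11, 16, 13] (length 6). The slice lst[2:5] covers indices [2, 3, 4] with values [9, 11, 16]. Replacing that slice with [60, 65, 91] (same length) produces [19, 1, 60, 65, 91, 13].

[19, 1, 60, 65, 91, 13]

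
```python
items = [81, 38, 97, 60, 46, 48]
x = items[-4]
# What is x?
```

items has length 6. Negative index -4 maps to positive index 6 + (-4) = 2. items[2] = 97.

97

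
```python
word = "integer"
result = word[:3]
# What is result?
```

word has length 7. The slice word[:3] selects indices [0, 1, 2] (0->'i', 1->'n', 2->'t'), giving 'int'.

'int'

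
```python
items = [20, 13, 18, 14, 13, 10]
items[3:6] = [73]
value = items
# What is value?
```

items starts as [20, 13, 18, 14, 13, 10] (length 6). The slice items[3:6] covers indices [3, 4, 5] with values [14, 13, 10]. Replacing that slice with [73] (different length) produces [20, 13, 18, 73].

[20, 13, 18, 73]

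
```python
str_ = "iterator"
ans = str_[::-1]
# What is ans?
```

str_ has length 8. The slice str_[::-1] selects indices [7, 6, 5, 4, 3, 2, 1, 0] (7->'r', 6->'o', 5->'t', 4->'a', 3->'r', 2->'e', 1->'t', 0->'i'), giving 'rotareti'.

'rotareti'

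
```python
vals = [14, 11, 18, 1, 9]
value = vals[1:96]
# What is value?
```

vals has length 5. The slice vals[1:96] selects indices [1, 2, 3, 4] (1->11, 2->18, 3->1, 4->9), giving [11, 18, 1, 9].

[11, 18, 1, 9]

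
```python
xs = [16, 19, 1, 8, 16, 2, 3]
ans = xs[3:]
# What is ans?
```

xs has length 7. The slice xs[3:] selects indices [3, 4, 5, 6] (3->8, 4->16, 5->2, 6->3), giving [8, 16, 2, 3].

[8, 16, 2, 3]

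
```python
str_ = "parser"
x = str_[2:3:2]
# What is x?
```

str_ has length 6. The slice str_[2:3:2] selects indices [2] (2->'r'), giving 'r'.

'r'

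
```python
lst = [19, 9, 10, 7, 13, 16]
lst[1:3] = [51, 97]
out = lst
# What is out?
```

lst starts as [19, 9, 10, 7, 13, 16] (length 6). The slice lst[1:3] covers indices [1, 2] with values [9, 10]. Replacing that slice with [51, 97] (same length) produces [19, 51, 97, 7, 13, 16].

[19, 51, 97, 7, 13, 16]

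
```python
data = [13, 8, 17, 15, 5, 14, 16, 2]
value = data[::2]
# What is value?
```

data has length 8. The slice data[::2] selects indices [0, 2, 4, 6] (0->13, 2->17, 4->5, 6->16), giving [13, 17, 5, 16].

[13, 17, 5, 16]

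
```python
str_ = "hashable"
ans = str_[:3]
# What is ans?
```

str_ has length 8. The slice str_[:3] selects indices [0, 1, 2] (0->'h', 1->'a', 2->'s'), giving 'has'.

'has'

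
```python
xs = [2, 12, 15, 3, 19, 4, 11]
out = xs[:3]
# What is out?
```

xs has length 7. The slice xs[:3] selects indices [0, 1, 2] (0->2, 1->12, 2->15), giving [2, 12, 15].

[2, 12, 15]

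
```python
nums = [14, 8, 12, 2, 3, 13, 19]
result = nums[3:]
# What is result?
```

nums has length 7. The slice nums[3:] selects indices [3, 4, 5, 6] (3->2, 4->3, 5->13, 6->19), giving [2, 3, 13, 19].

[2, 3, 13, 19]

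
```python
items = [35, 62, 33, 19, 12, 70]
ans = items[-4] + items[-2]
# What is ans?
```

items has length 6. Negative index -4 maps to positive index 6 + (-4) = 2. items[2] = 33.
items has length 6. Negative index -2 maps to positive index 6 + (-2) = 4. items[4] = 12.
Sum: 33 + 12 = 45.

45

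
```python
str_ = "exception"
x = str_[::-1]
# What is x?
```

str_ has length 9. The slice str_[::-1] selects indices [8, 7, 6, 5, 4, 3, 2, 1, 0] (8->'n', 7->'o', 6->'i', 5->'t', 4->'p', 3->'e', 2->'c', 1->'x', 0->'e'), giving 'noitpecxe'.

'noitpecxe'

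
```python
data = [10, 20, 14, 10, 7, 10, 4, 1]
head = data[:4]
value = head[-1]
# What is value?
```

data has length 8. The slice data[:4] selects indices [0, 1, 2, 3] (0->10, 1->20, 2->14, 3->10), giving [10, 20, 14, 10]. So head = [10, 20, 14, 10]. Then head[-1] = 10.

10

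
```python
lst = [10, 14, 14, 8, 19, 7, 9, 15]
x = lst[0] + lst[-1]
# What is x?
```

lst has length 8. lst[0] = 10.
lst has length 8. Negative index -1 maps to positive index 8 + (-1) = 7. lst[7] = 15.
Sum: 10 + 15 = 25.

25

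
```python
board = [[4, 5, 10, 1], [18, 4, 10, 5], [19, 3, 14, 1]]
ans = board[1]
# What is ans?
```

board has 3 rows. Row 1 is [18, 4, 10, 5].

[18, 4, 10, 5]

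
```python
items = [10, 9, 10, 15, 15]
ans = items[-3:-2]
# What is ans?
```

items has length 5. The slice items[-3:-2] selects indices [2] (2->10), giving [10].

[10]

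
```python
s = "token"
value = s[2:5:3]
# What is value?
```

s has length 5. The slice s[2:5:3] selects indices [2] (2->'k'), giving 'k'.

'k'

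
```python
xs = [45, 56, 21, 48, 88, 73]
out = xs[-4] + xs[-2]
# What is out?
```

xs has length 6. Negative index -4 maps to positive index 6 + (-4) = 2. xs[2] = 21.
xs has length 6. Negative index -2 maps to positive index 6 + (-2) = 4. xs[4] = 88.
Sum: 21 + 88 = 109.

109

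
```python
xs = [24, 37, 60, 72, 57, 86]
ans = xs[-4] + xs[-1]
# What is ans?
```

xs has length 6. Negative index -4 maps to positive index 6 + (-4) = 2. xs[2] = 60.
xs has length 6. Negative index -1 maps to positive index 6 + (-1) = 5. xs[5] = 86.
Sum: 60 + 86 = 146.

146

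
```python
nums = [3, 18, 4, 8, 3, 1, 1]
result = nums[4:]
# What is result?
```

nums has length 7. The slice nums[4:] selects indices [4, 5, 6] (4->3, 5->1, 6->1), giving [3, 1, 1].

[3, 1, 1]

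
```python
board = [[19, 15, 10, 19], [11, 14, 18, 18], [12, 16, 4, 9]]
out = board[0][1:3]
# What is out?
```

board[0] = [19, 15, 10, 19]. board[0] has length 4. The slice board[0][1:3] selects indices [1, 2] (1->15, 2->10), giving [15, 10].

[15, 10]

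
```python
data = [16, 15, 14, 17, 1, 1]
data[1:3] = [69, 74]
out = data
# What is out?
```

data starts as [16, 15, 14, 17, 1, 1] (length 6). The slice data[1:3] covers indices [1, 2] with values [15, 14]. Replacing that slice with [69, 74] (same length) produces [16, 69, 74, 17, 1, 1].

[16, 69, 74, 17, 1, 1]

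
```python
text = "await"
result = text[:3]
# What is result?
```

text has length 5. The slice text[:3] selects indices [0, 1, 2] (0->'a', 1->'w', 2->'a'), giving 'awa'.

'awa'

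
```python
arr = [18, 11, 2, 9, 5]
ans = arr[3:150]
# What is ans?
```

arr has length 5. The slice arr[3:150] selects indices [3, 4] (3->9, 4->5), giving [9, 5].

[9, 5]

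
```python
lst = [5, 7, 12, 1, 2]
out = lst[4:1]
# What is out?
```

lst has length 5. The slice lst[4:1] resolves to an empty index range, so the result is [].

[]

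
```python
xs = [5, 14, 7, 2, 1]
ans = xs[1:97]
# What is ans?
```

xs has length 5. The slice xs[1:97] selects indices [1, 2, 3, 4] (1->14, 2->7, 3->2, 4->1), giving [14, 7, 2, 1].

[14, 7, 2, 1]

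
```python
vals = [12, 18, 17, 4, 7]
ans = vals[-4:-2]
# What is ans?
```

vals has length 5. The slice vals[-4:-2] selects indices [1, 2] (1->18, 2->17), giving [18, 17].

[18, 17]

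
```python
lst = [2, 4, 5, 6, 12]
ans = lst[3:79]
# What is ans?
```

lst has length 5. The slice lst[3:79] selects indices [3, 4] (3->6, 4->12), giving [6, 12].

[6, 12]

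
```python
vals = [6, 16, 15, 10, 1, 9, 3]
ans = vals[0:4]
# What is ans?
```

vals has length 7. The slice vals[0:4] selects indices [0, 1, 2, 3] (0->6, 1->16, 2->15, 3->10), giving [6, 16, 15, 10].

[6, 16, 15, 10]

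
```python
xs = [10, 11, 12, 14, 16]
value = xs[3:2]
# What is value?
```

xs has length 5. The slice xs[3:2] resolves to an empty index range, so the result is [].

[]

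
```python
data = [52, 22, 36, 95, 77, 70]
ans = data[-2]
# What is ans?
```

data has length 6. Negative index -2 maps to positive index 6 + (-2) = 4. data[4] = 77.

77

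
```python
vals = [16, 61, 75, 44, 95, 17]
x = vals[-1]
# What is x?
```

vals has length 6. Negative index -1 maps to positive index 6 + (-1) = 5. vals[5] = 17.

17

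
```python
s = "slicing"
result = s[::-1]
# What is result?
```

s has length 7. The slice s[::-1] selects indices [6, 5, 4, 3, 2, 1, 0] (6->'g', 5->'n', 4->'i', 3->'c', 2->'i', 1->'l', 0->'s'), giving 'gnicils'.

'gnicils'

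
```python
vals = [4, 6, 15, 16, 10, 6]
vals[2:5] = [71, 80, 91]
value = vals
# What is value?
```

vals starts as [4, 6, 15, 16, 10, 6] (length 6). The slice vals[2:5] covers indices [2, 3, 4] with values [15, 16, 10]. Replacing that slice with [71, 80, 91] (same length) produces [4, 6, 71, 80, 91, 6].

[4, 6, 71, 80, 91, 6]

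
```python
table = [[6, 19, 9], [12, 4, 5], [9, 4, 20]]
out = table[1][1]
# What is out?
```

table[1] = [12, 4, 5]. Taking column 1 of that row yields 4.

4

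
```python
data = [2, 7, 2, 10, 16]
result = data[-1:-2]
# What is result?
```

data has length 5. The slice data[-1:-2] resolves to an empty index range, so the result is [].

[]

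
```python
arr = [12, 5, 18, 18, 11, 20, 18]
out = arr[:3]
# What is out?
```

arr has length 7. The slice arr[:3] selects indices [0, 1, 2] (0->12, 1->5, 2->18), giving [12, 5, 18].

[12, 5, 18]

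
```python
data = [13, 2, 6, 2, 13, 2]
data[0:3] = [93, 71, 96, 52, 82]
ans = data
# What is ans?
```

data starts as [13, 2, 6, 2, 13, 2] (length 6). The slice data[0:3] covers indices [0, 1, 2] with values [13, 2, 6]. Replacing that slice with [93, 71, 96, 52, 82] (different length) produces [93, 71, 96, 52, 82, 2, 13, 2].

[93, 71, 96, 52, 82, 2, 13, 2]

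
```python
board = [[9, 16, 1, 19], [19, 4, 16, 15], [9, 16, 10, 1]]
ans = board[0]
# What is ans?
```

board has 3 rows. Row 0 is [9, 16, 1, 19].

[9, 16, 1, 19]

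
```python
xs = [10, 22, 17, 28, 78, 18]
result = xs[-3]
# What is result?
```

xs has length 6. Negative index -3 maps to positive index 6 + (-3) = 3. xs[3] = 28.

28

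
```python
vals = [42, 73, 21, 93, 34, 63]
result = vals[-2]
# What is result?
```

vals has length 6. Negative index -2 maps to positive index 6 + (-2) = 4. vals[4] = 34.

34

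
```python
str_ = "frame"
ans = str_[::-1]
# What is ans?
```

str_ has length 5. The slice str_[::-1] selects indices [4, 3, 2, 1, 0] (4->'e', 3->'m', 2->'a', 1->'r', 0->'f'), giving 'emarf'.

'emarf'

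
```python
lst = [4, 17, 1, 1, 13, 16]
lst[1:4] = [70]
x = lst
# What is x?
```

lst starts as [4, 17, 1, 1, 13, 16] (length 6). The slice lst[1:4] covers indices [1, 2, 3] with values [17, 1, 1]. Replacing that slice with [70] (different length) produces [4, 70, 13, 16].

[4, 70, 13, 16]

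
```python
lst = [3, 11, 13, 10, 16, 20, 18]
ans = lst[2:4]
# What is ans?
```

lst has length 7. The slice lst[2:4] selects indices [2, 3] (2->13, 3->10), giving [13, 10].

[13, 10]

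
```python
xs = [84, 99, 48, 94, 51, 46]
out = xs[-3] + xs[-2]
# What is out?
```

xs has length 6. Negative index -3 maps to positive index 6 + (-3) = 3. xs[3] = 94.
xs has length 6. Negative index -2 maps to positive index 6 + (-2) = 4. xs[4] = 51.
Sum: 94 + 51 = 145.

145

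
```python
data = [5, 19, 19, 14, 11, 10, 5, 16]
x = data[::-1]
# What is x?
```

data has length 8. The slice data[::-1] selects indices [7, 6, 5, 4, 3, 2, 1, 0] (7->16, 6->5, 5->10, 4->11, 3->14, 2->19, 1->19, 0->5), giving [16, 5, 10, 11, 14, 19, 19, 5].

[16, 5, 10, 11, 14, 19, 19, 5]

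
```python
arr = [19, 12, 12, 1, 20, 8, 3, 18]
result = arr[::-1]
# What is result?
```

arr has length 8. The slice arr[::-1] selects indices [7, 6, 5, 4, 3, 2, 1, 0] (7->18, 6->3, 5->8, 4->20, 3->1, 2->12, 1->12, 0->19), giving [18, 3, 8, 20, 1, 12, 12, 19].

[18, 3, 8, 20, 1, 12, 12, 19]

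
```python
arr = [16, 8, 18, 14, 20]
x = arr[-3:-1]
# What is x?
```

arr has length 5. The slice arr[-3:-1] selects indices [2, 3] (2->18, 3->14), giving [18, 14].

[18, 14]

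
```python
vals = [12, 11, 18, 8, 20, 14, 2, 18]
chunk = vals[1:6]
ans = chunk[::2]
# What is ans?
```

vals has length 8. The slice vals[1:6] selects indices [1, 2, 3, 4, 5] (1->11, 2->18, 3->8, 4->20, 5->14), giving [11, 18, 8, 20, 14]. So chunk = [11, 18, 8, 20, 14]. chunk has length 5. The slice chunk[::2] selects indices [0, 2, 4] (0->11, 2->8, 4->14), giving [11, 8, 14].

[11, 8, 14]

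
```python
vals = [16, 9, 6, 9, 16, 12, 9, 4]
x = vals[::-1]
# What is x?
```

vals has length 8. The slice vals[::-1] selects indices [7, 6, 5, 4, 3, 2, 1, 0] (7->4, 6->9, 5->12, 4->16, 3->9, 2->6, 1->9, 0->16), giving [4, 9, 12, 16, 9, 6, 9, 16].

[4, 9, 12, 16, 9, 6, 9, 16]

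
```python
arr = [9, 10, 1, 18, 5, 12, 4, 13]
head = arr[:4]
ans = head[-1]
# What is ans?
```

arr has length 8. The slice arr[:4] selects indices [0, 1, 2, 3] (0->9, 1->10, 2->1, 3->18), giving [9, 10, 1, 18]. So head = [9, 10, 1, 18]. Then head[-1] = 18.

18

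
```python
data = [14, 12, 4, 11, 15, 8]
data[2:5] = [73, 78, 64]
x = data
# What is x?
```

data starts as [14, 12, 4, 11, 15, 8] (length 6). The slice data[2:5] covers indices [2, 3, 4] with values [4, 11, 15]. Replacing that slice with [73, 78, 64] (same length) produces [14, 12, 73, 78, 64, 8].

[14, 12, 73, 78, 64, 8]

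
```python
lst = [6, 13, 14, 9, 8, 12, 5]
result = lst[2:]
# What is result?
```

lst has length 7. The slice lst[2:] selects indices [2, 3, 4, 5, 6] (2->14, 3->9, 4->8, 5->12, 6->5), giving [14, 9, 8, 12, 5].

[14, 9, 8, 12, 5]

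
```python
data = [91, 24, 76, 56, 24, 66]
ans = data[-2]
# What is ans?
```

data has length 6. Negative index -2 maps to positive index 6 + (-2) = 4. data[4] = 24.

24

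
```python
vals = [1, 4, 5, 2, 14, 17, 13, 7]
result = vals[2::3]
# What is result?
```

vals has length 8. The slice vals[2::3] selects indices [2, 5] (2->5, 5->17), giving [5, 17].

[5, 17]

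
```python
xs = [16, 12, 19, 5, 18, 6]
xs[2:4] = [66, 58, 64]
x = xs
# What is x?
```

xs starts as [16, 12, 19, 5, 18, 6] (length 6). The slice xs[2:4] covers indices [2, 3] with values [19, 5]. Replacing that slice with [66, 58, 64] (different length) produces [16, 12, 66, 58, 64, 18, 6].

[16, 12, 66, 58, 64, 18, 6]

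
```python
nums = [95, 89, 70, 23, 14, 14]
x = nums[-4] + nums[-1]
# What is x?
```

nums has length 6. Negative index -4 maps to positive index 6 + (-4) = 2. nums[2] = 70.
nums has length 6. Negative index -1 maps to positive index 6 + (-1) = 5. nums[5] = 14.
Sum: 70 + 14 = 84.

84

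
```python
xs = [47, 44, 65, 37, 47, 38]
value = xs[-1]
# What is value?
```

xs has length 6. Negative index -1 maps to positive index 6 + (-1) = 5. xs[5] = 38.

38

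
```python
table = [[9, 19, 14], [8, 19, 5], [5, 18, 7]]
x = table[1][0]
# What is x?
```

table[1] = [8, 19, 5]. Taking column 0 of that row yields 8.

8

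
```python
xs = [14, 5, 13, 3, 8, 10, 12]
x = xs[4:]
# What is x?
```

xs has length 7. The slice xs[4:] selects indices [4, 5, 6] (4->8, 5->10, 6->12), giving [8, 10, 12].

[8, 10, 12]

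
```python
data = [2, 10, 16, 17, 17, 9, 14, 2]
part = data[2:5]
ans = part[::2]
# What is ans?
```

data has length 8. The slice data[2:5] selects indices [2, 3, 4] (2->16, 3->17, 4->17), giving [16, 17, 17]. So part = [16, 17, 17]. part has length 3. The slice part[::2] selects indices [0, 2] (0->16, 2->17), giving [16, 17].

[16, 17]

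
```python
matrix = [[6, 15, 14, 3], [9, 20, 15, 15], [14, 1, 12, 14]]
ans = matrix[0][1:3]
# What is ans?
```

matrix[0] = [6, 15, 14, 3]. matrix[0] has length 4. The slice matrix[0][1:3] selects indices [1, 2] (1->15, 2->14), giving [15, 14].

[15, 14]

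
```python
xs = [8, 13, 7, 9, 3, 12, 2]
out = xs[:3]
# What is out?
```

xs has length 7. The slice xs[:3] selects indices [0, 1, 2] (0->8, 1->13, 2->7), giving [8, 13, 7].

[8, 13, 7]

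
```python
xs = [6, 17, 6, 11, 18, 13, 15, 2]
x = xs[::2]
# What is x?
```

xs has length 8. The slice xs[::2] selects indices [0, 2, 4, 6] (0->6, 2->6, 4->18, 6->15), giving [6, 6, 18, 15].

[6, 6, 18, 15]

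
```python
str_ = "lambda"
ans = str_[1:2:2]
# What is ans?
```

str_ has length 6. The slice str_[1:2:2] selects indices [1] (1->'a'), giving 'a'.

'a'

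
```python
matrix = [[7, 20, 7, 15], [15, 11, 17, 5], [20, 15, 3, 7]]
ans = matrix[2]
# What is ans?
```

matrix has 3 rows. Row 2 is [20, 15, 3, 7].

[20, 15, 3, 7]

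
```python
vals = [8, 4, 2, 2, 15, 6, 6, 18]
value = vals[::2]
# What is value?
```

vals has length 8. The slice vals[::2] selects indices [0, 2, 4, 6] (0->8, 2->2, 4->15, 6->6), giving [8, 2, 15, 6].

[8, 2, 15, 6]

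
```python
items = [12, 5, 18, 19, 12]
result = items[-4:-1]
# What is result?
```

items has length 5. The slice items[-4:-1] selects indices [1, 2, 3] (1->5, 2->18, 3->19), giving [5, 18, 19].

[5, 18, 19]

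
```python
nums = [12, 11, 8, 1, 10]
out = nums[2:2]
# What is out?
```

nums has length 5. The slice nums[2:2] resolves to an empty index range, so the result is [].

[]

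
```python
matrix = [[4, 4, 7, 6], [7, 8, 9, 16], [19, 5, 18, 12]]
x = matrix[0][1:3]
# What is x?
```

matrix[0] = [4, 4, 7, 6]. matrix[0] has length 4. The slice matrix[0][1:3] selects indices [1, 2] (1->4, 2->7), giving [4, 7].

[4, 7]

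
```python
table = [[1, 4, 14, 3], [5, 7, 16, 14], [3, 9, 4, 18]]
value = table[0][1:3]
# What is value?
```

table[0] = [1, 4, 14, 3]. table[0] has length 4. The slice table[0][1:3] selects indices [1, 2] (1->4, 2->14), giving [4, 14].

[4, 14]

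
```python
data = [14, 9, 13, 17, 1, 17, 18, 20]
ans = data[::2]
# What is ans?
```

data has length 8. The slice data[::2] selects indices [0, 2, 4, 6] (0->14, 2->13, 4->1, 6->18), giving [14, 13, 1, 18].

[14, 13, 1, 18]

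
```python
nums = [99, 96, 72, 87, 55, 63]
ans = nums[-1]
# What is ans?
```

nums has length 6. Negative index -1 maps to positive index 6 + (-1) = 5. nums[5] = 63.

63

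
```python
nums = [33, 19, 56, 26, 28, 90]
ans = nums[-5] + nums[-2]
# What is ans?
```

nums has length 6. Negative index -5 maps to positive index 6 + (-5) = 1. nums[1] = 19.
nums has length 6. Negative index -2 maps to positive index 6 + (-2) = 4. nums[4] = 28.
Sum: 19 + 28 = 47.

47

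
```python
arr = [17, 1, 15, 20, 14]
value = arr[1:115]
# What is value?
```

arr has length 5. The slice arr[1:115] selects indices [1, 2, 3, 4] (1->1, 2->15, 3->20, 4->14), giving [1, 15, 20, 14].

[1, 15, 20, 14]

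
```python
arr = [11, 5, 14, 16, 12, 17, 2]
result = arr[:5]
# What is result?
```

arr has length 7. The slice arr[:5] selects indices [0, 1, 2, 3, 4] (0->11, 1->5, 2->14, 3->16, 4->12), giving [11, 5, 14, 16, 12].

[11, 5, 14, 16, 12]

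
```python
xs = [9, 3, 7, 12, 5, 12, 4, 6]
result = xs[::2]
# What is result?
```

xs has length 8. The slice xs[::2] selects indices [0, 2, 4, 6] (0->9, 2->7, 4->5, 6->4), giving [9, 7, 5, 4].

[9, 7, 5, 4]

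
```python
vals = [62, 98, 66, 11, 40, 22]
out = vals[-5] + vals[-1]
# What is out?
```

vals has length 6. Negative index -5 maps to positive index 6 + (-5) = 1. vals[1] = 98.
vals has length 6. Negative index -1 maps to positive index 6 + (-1) = 5. vals[5] = 22.
Sum: 98 + 22 = 120.

120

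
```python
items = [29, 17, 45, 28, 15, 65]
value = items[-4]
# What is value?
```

items has length 6. Negative index -4 maps to positive index 6 + (-4) = 2. items[2] = 45.

45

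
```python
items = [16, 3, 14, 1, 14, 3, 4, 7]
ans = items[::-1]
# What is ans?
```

items has length 8. The slice items[::-1] selects indices [7, 6, 5, 4, 3, 2, 1, 0] (7->7, 6->4, 5->3, 4->14, 3->1, 2->14, 1->3, 0->16), giving [7, 4, 3, 14, 1, 14, 3, 16].

[7, 4, 3, 14, 1, 14, 3, 16]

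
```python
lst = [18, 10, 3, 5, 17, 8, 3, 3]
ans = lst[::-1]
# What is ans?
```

lst has length 8. The slice lst[::-1] selects indices [7, 6, 5, 4, 3, 2, 1, 0] (7->3, 6->3, 5->8, 4->17, 3->5, 2->3, 1->10, 0->18), giving [3, 3, 8, 17, 5, 3, 10, 18].

[3, 3, 8, 17, 5, 3, 10, 18]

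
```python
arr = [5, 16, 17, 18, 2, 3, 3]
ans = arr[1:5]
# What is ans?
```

arr has length 7. The slice arr[1:5] selects indices [1, 2, 3, 4] (1->16, 2->17, 3->18, 4->2), giving [16, 17, 18, 2].

[16, 17, 18, 2]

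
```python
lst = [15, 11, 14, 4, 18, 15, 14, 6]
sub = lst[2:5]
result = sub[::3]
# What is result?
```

lst has length 8. The slice lst[2:5] selects indices [2, 3, 4] (2->14, 3->4, 4->18), giving [14, 4, 18]. So sub = [14, 4, 18]. sub has length 3. The slice sub[::3] selects indices [0] (0->14), giving [14].

[14]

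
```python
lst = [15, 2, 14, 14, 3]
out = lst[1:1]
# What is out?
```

lst has length 5. The slice lst[1:1] resolves to an empty index range, so the result is [].

[]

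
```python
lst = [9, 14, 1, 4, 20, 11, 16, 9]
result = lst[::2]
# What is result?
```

lst has length 8. The slice lst[::2] selects indices [0, 2, 4, 6] (0->9, 2->1, 4->20, 6->16), giving [9, 1, 20, 16].

[9, 1, 20, 16]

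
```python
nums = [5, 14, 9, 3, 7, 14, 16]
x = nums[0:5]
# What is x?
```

nums has length 7. The slice nums[0:5] selects indices [0, 1, 2, 3, 4] (0->5, 1->14, 2->9, 3->3, 4->7), giving [5, 14, 9, 3, 7].

[5, 14, 9, 3, 7]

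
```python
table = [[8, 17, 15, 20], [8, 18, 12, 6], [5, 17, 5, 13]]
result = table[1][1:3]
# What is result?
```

table[1] = [8, 18, 12, 6]. table[1] has length 4. The slice table[1][1:3] selects indices [1, 2] (1->18, 2->12), giving [18, 12].

[18, 12]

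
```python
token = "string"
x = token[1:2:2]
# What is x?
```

token has length 6. The slice token[1:2:2] selects indices [1] (1->'t'), giving 't'.

't'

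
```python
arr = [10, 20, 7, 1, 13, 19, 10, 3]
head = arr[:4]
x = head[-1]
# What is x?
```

arr has length 8. The slice arr[:4] selects indices [0, 1, 2, 3] (0->10, 1->20, 2->7, 3->1), giving [10, 20, 7, 1]. So head = [10, 20, 7, 1]. Then head[-1] = 1.

1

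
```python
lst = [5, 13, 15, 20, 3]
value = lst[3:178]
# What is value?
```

lst has length 5. The slice lst[3:178] selects indices [3, 4] (3->20, 4->3), giving [20, 3].

[20, 3]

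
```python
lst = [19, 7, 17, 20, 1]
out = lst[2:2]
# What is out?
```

lst has length 5. The slice lst[2:2] resolves to an empty index range, so the result is [].

[]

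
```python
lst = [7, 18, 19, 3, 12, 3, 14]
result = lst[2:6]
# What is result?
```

lst has length 7. The slice lst[2:6] selects indices [2, 3, 4, 5] (2->19, 3->3, 4->12, 5->3), giving [19, 3, 12, 3].

[19, 3, 12, 3]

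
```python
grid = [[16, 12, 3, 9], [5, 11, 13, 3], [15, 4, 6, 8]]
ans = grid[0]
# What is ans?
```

grid has 3 rows. Row 0 is [16, 12, 3, 9].

[16, 12, 3, 9]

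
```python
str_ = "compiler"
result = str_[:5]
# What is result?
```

str_ has length 8. The slice str_[:5] selects indices [0, 1, 2, 3, 4] (0->'c', 1->'o', 2->'m', 3->'p', 4->'i'), giving 'compi'.

'compi'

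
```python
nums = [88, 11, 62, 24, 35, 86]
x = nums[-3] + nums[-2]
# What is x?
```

nums has length 6. Negative index -3 maps to positive index 6 + (-3) = 3. nums[3] = 24.
nums has length 6. Negative index -2 maps to positive index 6 + (-2) = 4. nums[4] = 35.
Sum: 24 + 35 = 59.

59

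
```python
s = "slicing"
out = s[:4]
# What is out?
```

s has length 7. The slice s[:4] selects indices [0, 1, 2, 3] (0->'s', 1->'l', 2->'i', 3->'c'), giving 'slic'.

'slic'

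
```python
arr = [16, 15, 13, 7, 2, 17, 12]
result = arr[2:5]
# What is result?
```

arr has length 7. The slice arr[2:5] selects indices [2, 3, 4] (2->13, 3->7, 4->2), giving [13, 7, 2].

[13, 7, 2]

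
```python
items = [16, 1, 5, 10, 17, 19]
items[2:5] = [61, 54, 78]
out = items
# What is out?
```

items starts as [16, 1, 5, 10, 17, 19] (length 6). The slice items[2:5] covers indices [2, 3, 4] with values [5, 10, 17]. Replacing that slice with [61, 54, 78] (same length) produces [16, 1, 61, 54, 78, 19].

[16, 1, 61, 54, 78, 19]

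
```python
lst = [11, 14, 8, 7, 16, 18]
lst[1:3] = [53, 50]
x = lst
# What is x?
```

lst starts as [11, 14, 8, 7, 16, 18] (length 6). The slice lst[1:3] covers indices [1, 2] with values [14, 8]. Replacing that slice with [53, 50] (same length) produces [11, 53, 50, 7, 16, 18].

[11, 53, 50, 7, 16, 18]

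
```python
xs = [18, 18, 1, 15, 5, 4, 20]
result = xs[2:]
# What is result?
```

xs has length 7. The slice xs[2:] selects indices [2, 3, 4, 5, 6] (2->1, 3->15, 4->5, 5->4, 6->20), giving [1, 15, 5, 4, 20].

[1, 15, 5, 4, 20]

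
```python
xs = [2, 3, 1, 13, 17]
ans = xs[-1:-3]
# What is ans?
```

xs has length 5. The slice xs[-1:-3] resolves to an empty index range, so the result is [].

[]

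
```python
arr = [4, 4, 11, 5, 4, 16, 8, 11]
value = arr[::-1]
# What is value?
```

arr has length 8. The slice arr[::-1] selects indices [7, 6, 5, 4, 3, 2, 1, 0] (7->11, 6->8, 5->16, 4->4, 3->5, 2->11, 1->4, 0->4), giving [11, 8, 16, 4, 5, 11, 4, 4].

[11, 8, 16, 4, 5, 11, 4, 4]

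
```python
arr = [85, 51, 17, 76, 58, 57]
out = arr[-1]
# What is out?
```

arr has length 6. Negative index -1 maps to positive index 6 + (-1) = 5. arr[5] = 57.

57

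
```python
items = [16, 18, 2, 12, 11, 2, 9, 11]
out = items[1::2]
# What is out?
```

items has length 8. The slice items[1::2] selects indices [1, 3, 5, 7] (1->18, 3->12, 5->2, 7->11), giving [18, 12, 2, 11].

[18, 12, 2, 11]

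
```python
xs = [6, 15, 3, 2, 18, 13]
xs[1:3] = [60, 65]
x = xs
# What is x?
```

xs starts as [6, 15, 3, 2, 18, 13] (length 6). The slice xs[1:3] covers indices [1, 2] with values [15, 3]. Replacing that slice with [60, 65] (same length) produces [6, 60, 65, 2, 18, 13].

[6, 60, 65, 2, 18, 13]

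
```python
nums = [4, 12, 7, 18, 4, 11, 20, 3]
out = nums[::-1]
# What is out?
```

nums has length 8. The slice nums[::-1] selects indices [7, 6, 5, 4, 3, 2, 1, 0] (7->3, 6->20, 5->11, 4->4, 3->18, 2->7, 1->12, 0->4), giving [3, 20, 11, 4, 18, 7, 12, 4].

[3, 20, 11, 4, 18, 7, 12, 4]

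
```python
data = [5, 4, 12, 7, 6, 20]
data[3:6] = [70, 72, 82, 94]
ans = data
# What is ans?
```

data starts as [5, 4, 12, 7, 6, 20] (length 6). The slice data[3:6] covers indices [3, 4, 5] with values [7, 6, 20]. Replacing that slice with [70, 72, 82, 94] (different length) produces [5, 4, 12, 70, 72, 82, 94].

[5, 4, 12, 70, 72, 82, 94]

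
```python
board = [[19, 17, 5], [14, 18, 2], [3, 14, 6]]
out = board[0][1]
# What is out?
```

board[0] = [19, 17, 5]. Taking column 1 of that row yields 17.

17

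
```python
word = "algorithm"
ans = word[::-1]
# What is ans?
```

word has length 9. The slice word[::-1] selects indices [8, 7, 6, 5, 4, 3, 2, 1, 0] (8->'m', 7->'h', 6->'t', 5->'i', 4->'r', 3->'o', 2->'g', 1->'l', 0->'a'), giving 'mhtirogla'.

'mhtirogla'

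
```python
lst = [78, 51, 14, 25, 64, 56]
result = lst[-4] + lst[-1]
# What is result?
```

lst has length 6. Negative index -4 maps to positive index 6 + (-4) = 2. lst[2] = 14.
lst has length 6. Negative index -1 maps to positive index 6 + (-1) = 5. lst[5] = 56.
Sum: 14 + 56 = 70.

70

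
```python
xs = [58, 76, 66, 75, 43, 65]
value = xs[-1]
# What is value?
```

xs has length 6. Negative index -1 maps to positive index 6 + (-1) = 5. xs[5] = 65.

65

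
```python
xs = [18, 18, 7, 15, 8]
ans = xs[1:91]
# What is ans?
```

xs has length 5. The slice xs[1:91] selects indices [1, 2, 3, 4] (1->18, 2->7, 3->15, 4->8), giving [18, 7, 15, 8].

[18, 7, 15, 8]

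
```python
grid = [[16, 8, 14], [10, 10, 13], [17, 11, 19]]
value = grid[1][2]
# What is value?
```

grid[1] = [10, 10, 13]. Taking column 2 of that row yields 13.

13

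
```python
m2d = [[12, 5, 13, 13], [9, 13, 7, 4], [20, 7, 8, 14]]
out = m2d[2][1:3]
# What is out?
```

m2d[2] = [20, 7, 8, 14]. m2d[2] has length 4. The slice m2d[2][1:3] selects indices [1, 2] (1->7, 2->8), giving [7, 8].

[7, 8]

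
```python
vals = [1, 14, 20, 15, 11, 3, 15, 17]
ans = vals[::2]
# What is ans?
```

vals has length 8. The slice vals[::2] selects indices [0, 2, 4, 6] (0->1, 2->20, 4->11, 6->15), giving [1, 20, 11, 15].

[1, 20, 11, 15]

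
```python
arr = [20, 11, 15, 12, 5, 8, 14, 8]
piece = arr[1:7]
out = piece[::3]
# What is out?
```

arr has length 8. The slice arr[1:7] selects indices [1, 2, 3, 4, 5, 6] (1->11, 2->15, 3->12, 4->5, 5->8, 6->14), giving [11, 15, 12, 5, 8, 14]. So piece = [11, 15, 12, 5, 8, 14]. piece has length 6. The slice piece[::3] selects indices [0, 3] (0->11, 3->5), giving [11, 5].

[11, 5]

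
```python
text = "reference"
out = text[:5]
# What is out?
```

text has length 9. The slice text[:5] selects indices [0, 1, 2, 3, 4] (0->'r', 1->'e', 2->'f', 3->'e', 4->'r'), giving 'refer'.

'refer'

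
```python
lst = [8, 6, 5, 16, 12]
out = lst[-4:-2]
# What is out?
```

lst has length 5. The slice lst[-4:-2] selects indices [1, 2] (1->6, 2->5), giving [6, 5].

[6, 5]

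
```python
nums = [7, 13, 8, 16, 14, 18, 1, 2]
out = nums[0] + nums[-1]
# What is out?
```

nums has length 8. nums[0] = 7.
nums has length 8. Negative index -1 maps to positive index 8 + (-1) = 7. nums[7] = 2.
Sum: 7 + 2 = 9.

9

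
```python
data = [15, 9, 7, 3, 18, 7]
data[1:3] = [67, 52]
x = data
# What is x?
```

data starts as [15, 9, 7, 3, 18, 7] (length 6). The slice data[1:3] covers indices [1, 2] with values [9, 7]. Replacing that slice with [67, 52] (same length) produces [15, 67, 52, 3, 18, 7].

[15, 67, 52, 3, 18, 7]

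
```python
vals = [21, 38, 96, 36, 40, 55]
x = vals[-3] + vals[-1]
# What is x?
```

vals has length 6. Negative index -3 maps to positive index 6 + (-3) = 3. vals[3] = 36.
vals has length 6. Negative index -1 maps to positive index 6 + (-1) = 5. vals[5] = 55.
Sum: 36 + 55 = 91.

91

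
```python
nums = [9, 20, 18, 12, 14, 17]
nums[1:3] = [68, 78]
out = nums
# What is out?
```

nums starts as [9, 20, 18, 12, 14, 17] (length 6). The slice nums[1:3] covers indices [1, 2] with values [20, 18]. Replacing that slice with [68, 78] (same length) produces [9, 68, 78, 12, 14, 17].

[9, 68, 78, 12, 14, 17]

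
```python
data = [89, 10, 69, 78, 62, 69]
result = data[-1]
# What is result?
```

data has length 6. Negative index -1 maps to positive index 6 + (-1) = 5. data[5] = 69.

69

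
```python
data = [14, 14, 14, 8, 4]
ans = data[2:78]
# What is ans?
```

data has length 5. The slice data[2:78] selects indices [2, 3, 4] (2->14, 3->8, 4->4), giving [14, 8, 4].

[14, 8, 4]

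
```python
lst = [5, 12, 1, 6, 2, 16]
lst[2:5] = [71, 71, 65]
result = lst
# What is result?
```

lst starts as [5, 12, 1, 6, 2, 16] (length 6). The slice lst[2:5] covers indices [2, 3, 4] with values [1, 6, 2]. Replacing that slice with [71, 71, 65] (same length) produces [5, 12, 71, 71, 65, 16].

[5, 12, 71, 71, 65, 16]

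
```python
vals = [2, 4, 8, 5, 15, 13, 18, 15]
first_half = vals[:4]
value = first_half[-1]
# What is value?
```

vals has length 8. The slice vals[:4] selects indices [0, 1, 2, 3] (0->2, 1->4, 2->8, 3->5), giving [2, 4, 8, 5]. So first_half = [2, 4, 8, 5]. Then first_half[-1] = 5.

5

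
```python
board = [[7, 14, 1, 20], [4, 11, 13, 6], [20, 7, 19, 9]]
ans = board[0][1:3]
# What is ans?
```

board[0] = [7, 14, 1, 20]. board[0] has length 4. The slice board[0][1:3] selects indices [1, 2] (1->14, 2->1), giving [14, 1].

[14, 1]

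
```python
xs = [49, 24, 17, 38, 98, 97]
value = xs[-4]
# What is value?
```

xs has length 6. Negative index -4 maps to positive index 6 + (-4) = 2. xs[2] = 17.

17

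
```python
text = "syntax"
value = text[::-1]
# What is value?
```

text has length 6. The slice text[::-1] selects indices [5, 4, 3, 2, 1, 0] (5->'x', 4->'a', 3->'t', 2->'n', 1->'y', 0->'s'), giving 'xatnys'.

'xatnys'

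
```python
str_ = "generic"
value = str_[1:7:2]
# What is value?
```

str_ has length 7. The slice str_[1:7:2] selects indices [1, 3, 5] (1->'e', 3->'e', 5->'i'), giving 'eei'.

'eei'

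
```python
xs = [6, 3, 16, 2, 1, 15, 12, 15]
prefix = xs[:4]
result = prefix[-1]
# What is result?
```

xs has length 8. The slice xs[:4] selects indices [0, 1, 2, 3] (0->6, 1->3, 2->16, 3->2), giving [6, 3, 16, 2]. So prefix = [6, 3, 16, 2]. Then prefix[-1] = 2.

2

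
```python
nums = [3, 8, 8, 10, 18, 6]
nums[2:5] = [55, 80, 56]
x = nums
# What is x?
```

nums starts as [3, 8, 8, 10, 18, 6] (length 6). The slice nums[2:5] covers indices [2, 3, 4] with values [8, 10, 18]. Replacing that slice with [55, 80, 56] (same length) produces [3, 8, 55, 80, 56, 6].

[3, 8, 55, 80, 56, 6]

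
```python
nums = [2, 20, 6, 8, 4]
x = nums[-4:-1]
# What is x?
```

nums has length 5. The slice nums[-4:-1] selects indices [1, 2, 3] (1->20, 2->6, 3->8), giving [20, 6, 8].

[20, 6, 8]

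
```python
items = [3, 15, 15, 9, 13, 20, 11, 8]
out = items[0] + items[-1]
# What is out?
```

items has length 8. items[0] = 3.
items has length 8. Negative index -1 maps to positive index 8 + (-1) = 7. items[7] = 8.
Sum: 3 + 8 = 11.

11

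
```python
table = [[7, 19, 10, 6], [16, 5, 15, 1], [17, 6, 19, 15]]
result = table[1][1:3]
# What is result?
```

table[1] = [16, 5, 15, 1]. table[1] has length 4. The slice table[1][1:3] selects indices [1, 2] (1->5, 2->15), giving [5, 15].

[5, 15]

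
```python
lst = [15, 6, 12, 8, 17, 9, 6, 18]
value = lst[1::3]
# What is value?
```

lst has length 8. The slice lst[1::3] selects indices [1, 4, 7] (1->6, 4->17, 7->18), giving [6, 17, 18].

[6, 17, 18]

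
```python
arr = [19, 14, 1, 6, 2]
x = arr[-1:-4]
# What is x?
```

arr has length 5. The slice arr[-1:-4] resolves to an empty index range, so the result is [].

[]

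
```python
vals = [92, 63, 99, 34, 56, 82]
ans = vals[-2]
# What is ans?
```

vals has length 6. Negative index -2 maps to positive index 6 + (-2) = 4. vals[4] = 56.

56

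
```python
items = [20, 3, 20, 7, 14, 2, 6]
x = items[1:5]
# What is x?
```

items has length 7. The slice items[1:5] selects indices [1, 2, 3, 4] (1->3, 2->20, 3->7, 4->14), giving [3, 20, 7, 14].

[3, 20, 7, 14]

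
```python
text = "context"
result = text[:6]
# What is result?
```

text has length 7. The slice text[:6] selects indices [0, 1, 2, 3, 4, 5] (0->'c', 1->'o', 2->'n', 3->'t', 4->'e', 5->'x'), giving 'contex'.

'contex'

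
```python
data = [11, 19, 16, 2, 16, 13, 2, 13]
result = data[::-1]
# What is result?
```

data has length 8. The slice data[::-1] selects indices [7, 6, 5, 4, 3, 2, 1, 0] (7->13, 6->2, 5->13, 4->16, 3->2, 2->16, 1->19, 0->11), giving [13, 2, 13, 16, 2, 16, 19, 11].

[13, 2, 13, 16, 2, 16, 19, 11]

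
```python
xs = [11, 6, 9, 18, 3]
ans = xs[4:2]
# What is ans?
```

xs has length 5. The slice xs[4:2] resolves to an empty index range, so the result is [].

[]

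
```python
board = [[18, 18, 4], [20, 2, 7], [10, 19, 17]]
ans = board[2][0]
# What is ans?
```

board[2] = [10, 19, 17]. Taking column 0 of that row yields 10.

10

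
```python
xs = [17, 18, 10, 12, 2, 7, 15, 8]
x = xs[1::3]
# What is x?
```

xs has length 8. The slice xs[1::3] selects indices [1, 4, 7] (1->18, 4->2, 7->8), giving [18, 2, 8].

[18, 2, 8]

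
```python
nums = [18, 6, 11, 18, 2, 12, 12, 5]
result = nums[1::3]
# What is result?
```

nums has length 8. The slice nums[1::3] selects indices [1, 4, 7] (1->6, 4->2, 7->5), giving [6, 2, 5].

[6, 2, 5]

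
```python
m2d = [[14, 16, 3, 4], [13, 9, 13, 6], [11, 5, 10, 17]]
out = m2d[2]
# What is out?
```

m2d has 3 rows. Row 2 is [11, 5, 10, 17].

[11, 5, 10, 17]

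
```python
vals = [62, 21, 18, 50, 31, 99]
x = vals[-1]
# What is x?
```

vals has length 6. Negative index -1 maps to positive index 6 + (-1) = 5. vals[5] = 99.

99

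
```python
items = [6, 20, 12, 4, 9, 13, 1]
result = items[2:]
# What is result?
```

items has length 7. The slice items[2:] selects indices [2, 3, 4, 5, 6] (2->12, 3->4, 4->9, 5->13, 6->1), giving [12, 4, 9, 13, 1].

[12, 4, 9, 13, 1]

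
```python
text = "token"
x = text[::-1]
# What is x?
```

text has length 5. The slice text[::-1] selects indices [4, 3, 2, 1, 0] (4->'n', 3->'e', 2->'k', 1->'o', 0->'t'), giving 'nekot'.

'nekot'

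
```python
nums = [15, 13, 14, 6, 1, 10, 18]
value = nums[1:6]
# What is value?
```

nums has length 7. The slice nums[1:6] selects indices [1, 2, 3, 4, 5] (1->13, 2->14, 3->6, 4->1, 5->10), giving [13, 14, 6, 1, 10].

[13, 14, 6, 1, 10]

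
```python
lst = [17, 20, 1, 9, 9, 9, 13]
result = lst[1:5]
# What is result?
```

lst has length 7. The slice lst[1:5] selects indices [1, 2, 3, 4] (1->20, 2->1, 3->9, 4->9), giving [20, 1, 9, 9].

[20, 1, 9, 9]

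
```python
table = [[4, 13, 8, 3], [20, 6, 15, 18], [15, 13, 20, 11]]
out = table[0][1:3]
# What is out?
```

table[0] = [4, 13, 8, 3]. table[0] has length 4. The slice table[0][1:3] selects indices [1, 2] (1->13, 2->8), giving [13, 8].

[13, 8]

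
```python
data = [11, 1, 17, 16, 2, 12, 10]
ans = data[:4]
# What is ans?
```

data has length 7. The slice data[:4] selects indices [0, 1, 2, 3] (0->11, 1->1, 2->17, 3->16), giving [11, 1, 17, 16].

[11, 1, 17, 16]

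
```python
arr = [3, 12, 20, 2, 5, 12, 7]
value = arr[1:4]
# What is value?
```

arr has length 7. The slice arr[1:4] selects indices [1, 2, 3] (1->12, 2->20, 3->2), giving [12, 20, 2].

[12, 20, 2]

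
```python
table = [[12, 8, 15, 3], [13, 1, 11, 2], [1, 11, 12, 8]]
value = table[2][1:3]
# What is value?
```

table[2] = [1, 11, 12, 8]. table[2] has length 4. The slice table[2][1:3] selects indices [1, 2] (1->11, 2->12), giving [11, 12].

[11, 12]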